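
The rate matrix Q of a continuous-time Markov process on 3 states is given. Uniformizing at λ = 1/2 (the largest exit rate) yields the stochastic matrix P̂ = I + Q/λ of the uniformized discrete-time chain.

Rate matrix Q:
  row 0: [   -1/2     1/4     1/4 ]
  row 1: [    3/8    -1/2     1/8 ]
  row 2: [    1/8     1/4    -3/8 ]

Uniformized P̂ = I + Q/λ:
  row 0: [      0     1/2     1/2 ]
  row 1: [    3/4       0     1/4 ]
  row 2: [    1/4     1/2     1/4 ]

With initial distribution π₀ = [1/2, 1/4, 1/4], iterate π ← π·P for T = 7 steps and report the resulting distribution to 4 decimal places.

t=0: π = [0.5000, 0.2500, 0.2500]
t=1: π = [0.2500, 0.3750, 0.3750]
t=2: π = [0.3750, 0.3125, 0.3125]
t=3: π = [0.3125, 0.3438, 0.3438]
t=4: π = [0.3438, 0.3281, 0.3281]
t=5: π = [0.3281, 0.3359, 0.3359]
t=6: π = [0.3359, 0.3320, 0.3320]
t=7: π = [0.3320, 0.3340, 0.3340]

π = [0.3320, 0.3340, 0.3340]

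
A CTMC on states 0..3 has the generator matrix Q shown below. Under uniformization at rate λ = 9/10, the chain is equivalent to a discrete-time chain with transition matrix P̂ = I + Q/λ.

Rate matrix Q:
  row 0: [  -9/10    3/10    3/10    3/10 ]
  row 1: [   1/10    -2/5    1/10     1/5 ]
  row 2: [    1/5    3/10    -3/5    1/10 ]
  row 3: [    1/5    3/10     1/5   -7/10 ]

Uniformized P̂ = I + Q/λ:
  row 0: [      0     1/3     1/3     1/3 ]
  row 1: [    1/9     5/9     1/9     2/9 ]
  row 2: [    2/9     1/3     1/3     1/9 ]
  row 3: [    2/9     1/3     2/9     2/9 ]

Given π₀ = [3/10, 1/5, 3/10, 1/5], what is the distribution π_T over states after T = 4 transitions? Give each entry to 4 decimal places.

t=0: π = [0.3000, 0.2000, 0.3000, 0.2000]
t=1: π = [0.1333, 0.3778, 0.2667, 0.2222]
t=2: π = [0.1506, 0.4173, 0.2247, 0.2074]
t=3: π = [0.1424, 0.4261, 0.2176, 0.2140]
t=4: π = [0.1432, 0.4280, 0.2149, 0.2139]

π = [0.1432, 0.4280, 0.2149, 0.2139]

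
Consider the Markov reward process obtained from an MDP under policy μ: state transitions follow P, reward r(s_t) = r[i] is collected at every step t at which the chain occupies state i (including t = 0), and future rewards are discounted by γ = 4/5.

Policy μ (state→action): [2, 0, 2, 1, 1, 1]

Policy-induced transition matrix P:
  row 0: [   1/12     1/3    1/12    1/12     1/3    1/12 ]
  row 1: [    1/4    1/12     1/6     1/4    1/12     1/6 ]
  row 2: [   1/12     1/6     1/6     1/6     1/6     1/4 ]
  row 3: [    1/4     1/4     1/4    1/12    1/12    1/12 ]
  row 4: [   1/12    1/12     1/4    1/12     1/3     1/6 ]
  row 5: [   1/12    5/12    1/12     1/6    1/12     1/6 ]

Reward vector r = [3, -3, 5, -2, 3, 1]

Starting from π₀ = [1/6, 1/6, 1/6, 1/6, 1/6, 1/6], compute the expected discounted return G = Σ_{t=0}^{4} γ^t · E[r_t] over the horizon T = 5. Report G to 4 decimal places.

t=0: π = [0.1667, 0.1667, 0.1667, 0.1667, 0.1667, 0.1667], E[r] = 1.1667, γ^t·E[r] = 1.166667, running G = 1.166667
t=1: π = [0.1389, 0.2222, 0.1667, 0.1389, 0.1806, 0.1528], E[r] = 1.0000, γ^t·E[r] = 0.800000, running G = 1.966667
t=2: π = [0.1435, 0.2060, 0.1690, 0.1470, 0.1771, 0.1574], E[r] = 1.0521, γ^t·E[r] = 0.673333, running G = 2.640000
t=3: π = [0.1422, 0.2103, 0.1686, 0.1449, 0.1776, 0.1565], E[r] = 1.0382, γ^t·E[r] = 0.531556, running G = 3.171556
t=4: π = [0.1425, 0.2092, 0.1686, 0.1455, 0.1773, 0.1568], E[r] = 1.0408, γ^t·E[r] = 0.426328, running G = 3.597883

G = 3.5979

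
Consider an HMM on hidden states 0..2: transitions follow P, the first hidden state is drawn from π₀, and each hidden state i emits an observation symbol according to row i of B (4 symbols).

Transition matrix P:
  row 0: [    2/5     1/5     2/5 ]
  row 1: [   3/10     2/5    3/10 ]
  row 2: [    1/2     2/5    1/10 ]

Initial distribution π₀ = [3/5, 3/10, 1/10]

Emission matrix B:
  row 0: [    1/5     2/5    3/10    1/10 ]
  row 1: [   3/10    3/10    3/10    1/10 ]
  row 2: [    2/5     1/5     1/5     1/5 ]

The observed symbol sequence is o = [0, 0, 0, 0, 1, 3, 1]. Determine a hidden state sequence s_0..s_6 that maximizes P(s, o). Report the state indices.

t=0: δ = [1.200e-01, 9.000e-02, 4.000e-02]  (obs o_0=0)
t=1: δ = [9.600e-03, 1.080e-02, 1.920e-02]  ψ = [0, 1, 0]  (obs o_1=0)
t=2: δ = [1.920e-03, 2.304e-03, 1.536e-03]  ψ = [2, 2, 0]  (obs o_2=0)
t=3: δ = [1.536e-04, 2.765e-04, 3.072e-04]  ψ = [0, 1, 0]  (obs o_3=0)
t=4: δ = [6.144e-05, 3.686e-05, 1.659e-05]  ψ = [2, 2, 1]  (obs o_4=1)
t=5: δ = [2.458e-06, 1.475e-06, 4.915e-06]  ψ = [0, 1, 0]  (obs o_5=3)
t=6: δ = [9.830e-07, 5.898e-07, 1.966e-07]  ψ = [2, 2, 0]  (obs o_6=1)
backtrack: best end state = 0; path = [0, 2, 0, 2, 0, 2, 0]

path = [0, 2, 0, 2, 0, 2, 0]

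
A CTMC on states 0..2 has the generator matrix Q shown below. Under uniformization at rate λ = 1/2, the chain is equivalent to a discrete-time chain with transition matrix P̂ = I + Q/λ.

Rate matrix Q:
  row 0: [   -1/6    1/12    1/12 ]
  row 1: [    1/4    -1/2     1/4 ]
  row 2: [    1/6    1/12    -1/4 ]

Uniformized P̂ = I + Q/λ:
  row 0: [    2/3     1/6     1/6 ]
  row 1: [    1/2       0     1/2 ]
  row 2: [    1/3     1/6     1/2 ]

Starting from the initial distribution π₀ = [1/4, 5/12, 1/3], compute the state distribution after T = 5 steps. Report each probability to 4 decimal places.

t=0: π = [0.2500, 0.4167, 0.3333]
t=1: π = [0.4861, 0.0972, 0.4167]
t=2: π = [0.5116, 0.1505, 0.3380]
t=3: π = [0.5289, 0.1416, 0.3295]
t=4: π = [0.5332, 0.1431, 0.3237]
t=5: π = [0.5349, 0.1428, 0.3223]

π = [0.5349, 0.1428, 0.3223]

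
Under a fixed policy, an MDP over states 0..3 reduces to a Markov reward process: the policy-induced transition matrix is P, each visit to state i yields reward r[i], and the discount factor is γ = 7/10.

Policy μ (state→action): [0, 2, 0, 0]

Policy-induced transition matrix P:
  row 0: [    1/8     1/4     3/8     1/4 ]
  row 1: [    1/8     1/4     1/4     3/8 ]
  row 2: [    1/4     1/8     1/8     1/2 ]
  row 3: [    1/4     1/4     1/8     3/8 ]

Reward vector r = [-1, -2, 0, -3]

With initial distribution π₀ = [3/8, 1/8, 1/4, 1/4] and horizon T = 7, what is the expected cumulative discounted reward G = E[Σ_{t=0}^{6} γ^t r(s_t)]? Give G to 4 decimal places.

t=0: π = [0.3750, 0.1250, 0.2500, 0.2500], E[r] = -1.3750, γ^t·E[r] = -1.375000, running G = -1.375000
t=1: π = [0.1875, 0.2188, 0.2344, 0.3594], E[r] = -1.7031, γ^t·E[r] = -1.192188, running G = -2.567188
t=2: π = [0.1992, 0.2207, 0.1992, 0.3809], E[r] = -1.7832, γ^t·E[r] = -0.873770, running G = -3.440957
t=3: π = [0.1975, 0.2251, 0.2024, 0.3750], E[r] = -1.7727, γ^t·E[r] = -0.608038, running G = -4.048995
t=4: π = [0.1972, 0.2247, 0.2025, 0.3756], E[r] = -1.7734, γ^t·E[r] = -0.425795, running G = -4.474790
t=5: π = [0.1973, 0.2247, 0.2024, 0.3757], E[r] = -1.7736, γ^t·E[r] = -0.298096, running G = -4.772886
t=6: π = [0.1973, 0.2247, 0.2024, 0.3756], E[r] = -1.7736, γ^t·E[r] = -0.208660, running G = -4.981545

G = -4.9815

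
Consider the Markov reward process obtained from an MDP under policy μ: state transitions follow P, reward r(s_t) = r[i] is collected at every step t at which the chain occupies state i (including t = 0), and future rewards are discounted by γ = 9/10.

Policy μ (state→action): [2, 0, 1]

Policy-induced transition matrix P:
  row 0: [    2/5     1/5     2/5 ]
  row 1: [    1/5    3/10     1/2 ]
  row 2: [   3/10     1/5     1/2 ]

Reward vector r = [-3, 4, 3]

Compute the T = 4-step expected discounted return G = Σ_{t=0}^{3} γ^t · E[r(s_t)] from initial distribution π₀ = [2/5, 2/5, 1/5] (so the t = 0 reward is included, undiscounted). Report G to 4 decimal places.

t=0: π = [0.4000, 0.4000, 0.2000], E[r] = 1.0000, γ^t·E[r] = 1.000000, running G = 1.000000
t=1: π = [0.3000, 0.2400, 0.4600], E[r] = 1.4400, γ^t·E[r] = 1.296000, running G = 2.296000
t=2: π = [0.3060, 0.2240, 0.4700], E[r] = 1.3880, γ^t·E[r] = 1.124280, running G = 3.420280
t=3: π = [0.3082, 0.2224, 0.4694], E[r] = 1.3732, γ^t·E[r] = 1.001063, running G = 4.421343

G = 4.4213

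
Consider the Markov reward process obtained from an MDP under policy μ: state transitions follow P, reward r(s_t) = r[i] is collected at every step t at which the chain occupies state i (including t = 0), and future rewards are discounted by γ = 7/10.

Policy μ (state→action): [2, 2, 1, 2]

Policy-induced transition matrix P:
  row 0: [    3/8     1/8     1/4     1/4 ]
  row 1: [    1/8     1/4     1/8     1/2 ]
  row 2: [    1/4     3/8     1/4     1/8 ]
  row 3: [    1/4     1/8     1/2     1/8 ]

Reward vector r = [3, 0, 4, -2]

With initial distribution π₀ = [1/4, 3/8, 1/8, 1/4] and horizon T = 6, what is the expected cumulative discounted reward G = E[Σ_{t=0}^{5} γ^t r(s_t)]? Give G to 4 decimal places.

G = 3.3605

t=0: π = [0.2500, 0.3750, 0.1250, 0.2500], E[r] = 0.7500, γ^t·E[r] = 0.750000, running G = 0.750000
t=1: π = [0.2344, 0.2031, 0.2656, 0.2969], E[r] = 1.1719, γ^t·E[r] = 0.820313, running G = 1.570313
t=2: π = [0.2539, 0.2168, 0.2988, 0.2305], E[r] = 1.4961, γ^t·E[r] = 0.733086, running G = 2.303398
t=3: π = [0.2546, 0.2268, 0.2805, 0.2380], E[r] = 1.4099, γ^t·E[r] = 0.483600, running G = 2.786998
t=4: π = [0.2535, 0.2235, 0.2812, 0.2419], E[r] = 1.4013, γ^t·E[r] = 0.336454, running G = 3.123452
t=5: π = [0.2537, 0.2232, 0.2825, 0.2405], E[r] = 1.4104, γ^t·E[r] = 0.237048, running G = 3.360500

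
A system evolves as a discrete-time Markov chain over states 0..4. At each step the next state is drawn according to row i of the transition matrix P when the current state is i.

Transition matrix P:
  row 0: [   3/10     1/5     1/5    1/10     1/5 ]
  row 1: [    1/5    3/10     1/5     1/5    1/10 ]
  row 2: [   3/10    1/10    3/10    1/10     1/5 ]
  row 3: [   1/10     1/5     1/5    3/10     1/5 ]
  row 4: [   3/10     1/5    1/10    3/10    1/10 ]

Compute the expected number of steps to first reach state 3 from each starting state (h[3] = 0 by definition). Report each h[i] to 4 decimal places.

First-step conditioning: h[3] = 0; for i ≠ 3, h[i] = 1 + Σ_k P[i][k]·h[k].
  h[0] = 1 + 3/10·h[0] + 1/5·h[1] + 1/5·h[2] + 1/5·h[4]
  h[1] = 1 + 1/5·h[0] + 3/10·h[1] + 1/5·h[2] + 1/10·h[4]
  h[2] = 1 + 3/10·h[0] + 1/10·h[1] + 3/10·h[2] + 1/5·h[4]
  h[4] = 1 + 3/10·h[0] + 1/5·h[1] + 1/10·h[2] + 1/10·h[4]
Solving the 4×4 linear system over states ≠ 3 gives exactly h = [4460/681, 4055/681, 4505/681, 0, 1215/227] (h[3] = 0 is the target).

h = [6.5492, 5.9545, 6.6153, 0.0000, 5.3524]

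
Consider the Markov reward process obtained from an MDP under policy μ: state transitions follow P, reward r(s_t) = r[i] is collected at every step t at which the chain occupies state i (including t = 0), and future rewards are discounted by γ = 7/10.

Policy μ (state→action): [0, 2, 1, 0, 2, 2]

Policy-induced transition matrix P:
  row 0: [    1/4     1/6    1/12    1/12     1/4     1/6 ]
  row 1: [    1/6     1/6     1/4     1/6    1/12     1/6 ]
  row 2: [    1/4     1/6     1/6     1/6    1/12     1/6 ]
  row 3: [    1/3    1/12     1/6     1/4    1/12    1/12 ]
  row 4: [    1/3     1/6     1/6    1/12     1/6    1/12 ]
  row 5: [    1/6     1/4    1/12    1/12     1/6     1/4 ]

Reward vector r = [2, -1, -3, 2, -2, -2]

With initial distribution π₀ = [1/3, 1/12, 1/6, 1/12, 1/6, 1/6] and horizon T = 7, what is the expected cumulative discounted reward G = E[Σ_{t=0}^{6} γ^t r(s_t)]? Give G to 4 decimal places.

t=0: π = [0.3333, 0.0833, 0.1667, 0.0833, 0.1667, 0.1667], E[r] = -0.4167, γ^t·E[r] = -0.416667, running G = -0.416667
t=1: π = [0.2500, 0.1736, 0.1319, 0.1181, 0.1667, 0.1597], E[r] = -0.4861, γ^t·E[r] = -0.340278, running G = -0.756944
t=2: π = [0.2459, 0.1701, 0.1470, 0.1285, 0.1522, 0.1563], E[r] = -0.4792, γ^t·E[r] = -0.234792, running G = -0.991736
t=3: π = [0.2462, 0.1690, 0.1473, 0.1312, 0.1500, 0.1563], E[r] = -0.4689, γ^t·E[r] = -0.160831, running G = -1.152567
t=4: π = [0.2463, 0.1688, 0.1472, 0.1316, 0.1499, 0.1563], E[r] = -0.4669, γ^t·E[r] = -0.112108, running G = -1.264675
t=5: π = [0.2464, 0.1687, 0.1472, 0.1316, 0.1499, 0.1562], E[r] = -0.4666, γ^t·E[r] = -0.078425, running G = -1.343100
t=6: π = [0.2464, 0.1687, 0.1472, 0.1316, 0.1499, 0.1562], E[r] = -0.4666, γ^t·E[r] = -0.054893, running G = -1.397993

G = -1.3980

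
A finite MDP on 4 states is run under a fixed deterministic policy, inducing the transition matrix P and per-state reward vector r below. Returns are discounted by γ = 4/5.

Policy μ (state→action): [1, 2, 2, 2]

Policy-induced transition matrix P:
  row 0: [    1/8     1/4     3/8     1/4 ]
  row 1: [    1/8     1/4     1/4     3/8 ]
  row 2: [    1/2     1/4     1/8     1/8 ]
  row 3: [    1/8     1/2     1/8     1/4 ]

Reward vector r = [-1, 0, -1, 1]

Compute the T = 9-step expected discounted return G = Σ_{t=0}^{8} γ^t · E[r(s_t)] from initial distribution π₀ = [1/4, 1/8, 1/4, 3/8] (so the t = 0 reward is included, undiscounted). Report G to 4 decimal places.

t=0: π = [0.2500, 0.1250, 0.2500, 0.3750], E[r] = -0.1250, γ^t·E[r] = -0.125000, running G = -0.125000
t=1: π = [0.2188, 0.3438, 0.2031, 0.2344], E[r] = -0.1875, γ^t·E[r] = -0.150000, running G = -0.275000
t=2: π = [0.2012, 0.3086, 0.2227, 0.2676], E[r] = -0.1563, γ^t·E[r] = -0.100000, running G = -0.375000
t=3: π = [0.2085, 0.3169, 0.2139, 0.2607], E[r] = -0.1616, γ^t·E[r] = -0.082750, running G = -0.457750
t=4: π = [0.2052, 0.3152, 0.2167, 0.2629], E[r] = -0.1591, γ^t·E[r] = -0.065150, running G = -0.522900
t=5: π = [0.2063, 0.3157, 0.2157, 0.2623], E[r] = -0.1597, γ^t·E[r] = -0.052320, running G = -0.575220
t=6: π = [0.2059, 0.3156, 0.2160, 0.2625], E[r] = -0.1594, γ^t·E[r] = -0.041791, running G = -0.617011
t=7: π = [0.2060, 0.3156, 0.2159, 0.2624], E[r] = -0.1595, γ^t·E[r] = -0.033447, running G = -0.650458
t=8: π = [0.2060, 0.3156, 0.2160, 0.2625], E[r] = -0.1595, γ^t·E[r] = -0.026753, running G = -0.677211

G = -0.6772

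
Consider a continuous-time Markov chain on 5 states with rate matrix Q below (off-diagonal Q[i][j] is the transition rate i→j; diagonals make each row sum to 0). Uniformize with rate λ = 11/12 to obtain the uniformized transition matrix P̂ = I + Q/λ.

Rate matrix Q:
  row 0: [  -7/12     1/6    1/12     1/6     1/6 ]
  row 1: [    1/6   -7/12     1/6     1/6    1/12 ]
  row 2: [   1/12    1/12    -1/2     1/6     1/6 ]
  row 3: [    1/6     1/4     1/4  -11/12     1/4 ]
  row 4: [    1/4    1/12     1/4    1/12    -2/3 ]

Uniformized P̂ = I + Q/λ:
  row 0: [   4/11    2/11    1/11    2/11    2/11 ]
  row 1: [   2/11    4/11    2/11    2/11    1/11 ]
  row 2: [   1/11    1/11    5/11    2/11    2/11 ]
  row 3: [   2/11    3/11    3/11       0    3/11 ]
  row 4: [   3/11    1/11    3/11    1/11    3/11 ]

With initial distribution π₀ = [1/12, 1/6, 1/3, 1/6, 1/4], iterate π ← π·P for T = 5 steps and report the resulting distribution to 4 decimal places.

π = [0.2142, 0.1862, 0.2654, 0.1388, 0.1953]

t=0: π = [0.0833, 0.1667, 0.3333, 0.1667, 0.2500]
t=1: π = [0.1894, 0.1742, 0.3030, 0.1288, 0.2045]
t=2: π = [0.2073, 0.1791, 0.2775, 0.1398, 0.1963]
t=3: π = [0.2121, 0.1840, 0.2692, 0.1386, 0.1961]
t=4: π = [0.2137, 0.1856, 0.2664, 0.1388, 0.1955]
t=5: π = [0.2142, 0.1862, 0.2654, 0.1388, 0.1953]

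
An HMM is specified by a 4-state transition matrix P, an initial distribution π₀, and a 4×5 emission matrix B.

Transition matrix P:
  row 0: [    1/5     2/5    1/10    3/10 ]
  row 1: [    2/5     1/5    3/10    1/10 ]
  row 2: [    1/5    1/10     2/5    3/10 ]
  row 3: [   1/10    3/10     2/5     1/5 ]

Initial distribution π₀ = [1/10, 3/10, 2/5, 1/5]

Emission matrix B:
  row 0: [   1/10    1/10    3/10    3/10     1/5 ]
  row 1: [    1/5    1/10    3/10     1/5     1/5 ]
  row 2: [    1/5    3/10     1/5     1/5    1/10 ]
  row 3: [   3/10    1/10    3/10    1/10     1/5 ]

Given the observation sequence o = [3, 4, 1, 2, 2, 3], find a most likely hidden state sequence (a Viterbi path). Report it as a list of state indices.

path = [2, 3, 2, 3, 1, 0]

t=0: δ = [3.000e-02, 6.000e-02, 8.000e-02, 2.000e-02]  (obs o_0=3)
t=1: δ = [4.800e-03, 2.400e-03, 3.200e-03, 4.800e-03]  ψ = [1, 0, 2, 2]  (obs o_1=4)
t=2: δ = [9.600e-05, 1.920e-04, 5.760e-04, 1.440e-04]  ψ = [0, 0, 3, 0]  (obs o_2=1)
t=3: δ = [3.456e-05, 1.728e-05, 4.608e-05, 5.184e-05]  ψ = [2, 2, 2, 2]  (obs o_3=2)
t=4: δ = [2.765e-06, 4.666e-06, 4.147e-06, 4.147e-06]  ψ = [2, 3, 3, 2]  (obs o_4=2)
t=5: δ = [5.599e-07, 2.488e-07, 3.318e-07, 1.244e-07]  ψ = [1, 3, 2, 2]  (obs o_5=3)
backtrack: best end state = 0; path = [2, 3, 2, 3, 1, 0]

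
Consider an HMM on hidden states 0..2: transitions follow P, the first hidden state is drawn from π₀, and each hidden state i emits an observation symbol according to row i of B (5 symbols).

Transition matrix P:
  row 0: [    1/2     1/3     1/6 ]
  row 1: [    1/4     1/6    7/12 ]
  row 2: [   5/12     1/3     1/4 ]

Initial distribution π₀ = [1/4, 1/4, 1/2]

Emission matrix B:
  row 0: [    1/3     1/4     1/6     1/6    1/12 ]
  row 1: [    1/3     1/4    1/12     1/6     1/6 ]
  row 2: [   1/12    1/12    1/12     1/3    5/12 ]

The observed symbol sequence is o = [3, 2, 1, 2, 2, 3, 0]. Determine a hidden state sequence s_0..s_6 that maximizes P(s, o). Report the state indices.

path = [2, 0, 0, 0, 0, 0, 0]

t=0: δ = [4.167e-02, 4.167e-02, 1.667e-01]  (obs o_0=3)
t=1: δ = [1.157e-02, 4.630e-03, 3.472e-03]  ψ = [2, 2, 2]  (obs o_1=2)
t=2: δ = [1.447e-03, 9.645e-04, 2.251e-04]  ψ = [0, 0, 1]  (obs o_2=1)
t=3: δ = [1.206e-04, 4.019e-05, 4.689e-05]  ψ = [0, 0, 1]  (obs o_3=2)
t=4: δ = [1.005e-05, 3.349e-06, 1.954e-06]  ψ = [0, 0, 1]  (obs o_4=2)
t=5: δ = [8.372e-07, 5.582e-07, 6.512e-07]  ψ = [0, 0, 1]  (obs o_5=3)
t=6: δ = [1.395e-07, 9.303e-08, 2.713e-08]  ψ = [0, 0, 1]  (obs o_6=0)
backtrack: best end state = 0; path = [2, 0, 0, 0, 0, 0, 0]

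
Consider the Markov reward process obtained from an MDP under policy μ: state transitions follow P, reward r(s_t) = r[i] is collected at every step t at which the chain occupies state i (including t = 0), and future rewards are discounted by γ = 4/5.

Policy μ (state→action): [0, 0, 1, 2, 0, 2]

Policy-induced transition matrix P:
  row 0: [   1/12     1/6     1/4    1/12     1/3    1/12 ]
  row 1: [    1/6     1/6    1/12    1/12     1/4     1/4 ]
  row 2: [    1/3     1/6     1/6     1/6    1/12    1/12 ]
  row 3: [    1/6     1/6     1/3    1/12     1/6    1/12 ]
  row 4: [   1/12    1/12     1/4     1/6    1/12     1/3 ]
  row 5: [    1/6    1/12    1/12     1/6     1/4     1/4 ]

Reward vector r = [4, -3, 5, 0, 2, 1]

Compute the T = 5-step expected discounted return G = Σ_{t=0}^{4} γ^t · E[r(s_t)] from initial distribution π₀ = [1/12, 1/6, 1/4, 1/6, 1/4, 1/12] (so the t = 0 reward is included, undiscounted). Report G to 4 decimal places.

G = 5.9164

t=0: π = [0.0833, 0.1667, 0.2500, 0.1667, 0.2500, 0.0833], E[r] = 1.6667, γ^t·E[r] = 1.666667, running G = 1.666667
t=1: π = [0.1806, 0.1389, 0.2014, 0.1319, 0.1597, 0.1875], E[r] = 1.8194, γ^t·E[r] = 1.455556, running G = 3.122222
t=2: π = [0.1719, 0.1377, 0.1898, 0.1291, 0.1939, 0.1777], E[r] = 1.7888, γ^t·E[r] = 1.144815, running G = 4.267037
t=3: π = [0.1678, 0.1357, 0.1924, 0.1301, 0.1896, 0.1844], E[r] = 1.7896, γ^t·E[r] = 0.916296, running G = 5.183333
t=4: π = [0.1689, 0.1355, 0.1915, 0.1305, 0.1895, 0.1841], E[r] = 1.7896, γ^t·E[r] = 0.733034, running G = 5.916367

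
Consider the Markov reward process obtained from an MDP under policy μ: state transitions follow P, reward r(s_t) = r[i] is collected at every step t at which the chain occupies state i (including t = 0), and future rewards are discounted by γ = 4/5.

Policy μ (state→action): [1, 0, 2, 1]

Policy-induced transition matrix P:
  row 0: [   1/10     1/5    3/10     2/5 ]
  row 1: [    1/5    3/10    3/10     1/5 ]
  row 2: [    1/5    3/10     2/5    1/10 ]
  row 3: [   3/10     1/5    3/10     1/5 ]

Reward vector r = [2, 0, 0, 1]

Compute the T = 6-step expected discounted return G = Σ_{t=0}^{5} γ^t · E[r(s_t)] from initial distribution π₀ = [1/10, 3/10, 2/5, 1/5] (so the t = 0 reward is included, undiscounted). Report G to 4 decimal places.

t=0: π = [0.1000, 0.3000, 0.4000, 0.2000], E[r] = 0.4000, γ^t·E[r] = 0.400000, running G = 0.400000
t=1: π = [0.2100, 0.2700, 0.3400, 0.1800], E[r] = 0.6000, γ^t·E[r] = 0.480000, running G = 0.880000
t=2: π = [0.1970, 0.2610, 0.3340, 0.2080], E[r] = 0.6020, γ^t·E[r] = 0.385280, running G = 1.265280
t=3: π = [0.2011, 0.2595, 0.3334, 0.2060], E[r] = 0.6082, γ^t·E[r] = 0.311398, running G = 1.576678
t=4: π = [0.2005, 0.2593, 0.3333, 0.2069], E[r] = 0.6079, γ^t·E[r] = 0.248979, running G = 1.825658
t=5: π = [0.2006, 0.2593, 0.3333, 0.2068], E[r] = 0.6080, γ^t·E[r] = 0.199243, running G = 2.024901

G = 2.0249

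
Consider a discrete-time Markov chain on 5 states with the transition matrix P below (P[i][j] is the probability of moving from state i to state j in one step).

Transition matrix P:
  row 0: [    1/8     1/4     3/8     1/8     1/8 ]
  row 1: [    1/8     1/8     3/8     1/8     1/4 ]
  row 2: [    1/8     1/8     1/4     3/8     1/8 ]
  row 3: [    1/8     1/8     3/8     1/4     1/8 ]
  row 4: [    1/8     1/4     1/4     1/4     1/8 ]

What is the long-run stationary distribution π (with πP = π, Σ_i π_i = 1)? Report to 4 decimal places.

Balance equations π_j = Σ_i π_i·P[i][j]:
  π_0 = 1/8·π_0 + 1/8·π_1 + 1/8·π_2 + 1/8·π_3 + 1/8·π_4
  π_1 = 1/4·π_0 + 1/8·π_1 + 1/8·π_2 + 1/8·π_3 + 1/4·π_4
  π_2 = 3/8·π_0 + 3/8·π_1 + 1/4·π_2 + 3/8·π_3 + 1/4·π_4
  π_3 = 1/8·π_0 + 1/8·π_1 + 3/8·π_2 + 1/4·π_3 + 1/4·π_4
  normalize: π_0 + π_1 + π_2 + π_3 + π_4 = 1
Solving the linear system gives exactly π = [1/8, 10/63, 1439/4536, 1153/4536, 73/504].

π = [0.1250, 0.1587, 0.3172, 0.2542, 0.1448]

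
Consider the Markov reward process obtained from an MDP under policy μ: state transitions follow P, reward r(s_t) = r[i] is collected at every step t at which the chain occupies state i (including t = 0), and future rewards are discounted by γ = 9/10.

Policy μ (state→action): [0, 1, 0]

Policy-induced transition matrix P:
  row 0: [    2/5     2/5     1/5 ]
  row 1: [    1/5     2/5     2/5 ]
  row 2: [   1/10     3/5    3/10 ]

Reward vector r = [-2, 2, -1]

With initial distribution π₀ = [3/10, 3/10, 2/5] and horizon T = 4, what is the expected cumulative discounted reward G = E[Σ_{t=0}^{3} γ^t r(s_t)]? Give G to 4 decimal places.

t=0: π = [0.3000, 0.3000, 0.4000], E[r] = -0.4000, γ^t·E[r] = -0.400000, running G = -0.400000
t=1: π = [0.2200, 0.4800, 0.3000], E[r] = 0.2200, γ^t·E[r] = 0.198000, running G = -0.202000
t=2: π = [0.2140, 0.4600, 0.3260], E[r] = 0.1660, γ^t·E[r] = 0.134460, running G = -0.067540
t=3: π = [0.2102, 0.4652, 0.3246], E[r] = 0.1854, γ^t·E[r] = 0.135157, running G = 0.067617

G = 0.0676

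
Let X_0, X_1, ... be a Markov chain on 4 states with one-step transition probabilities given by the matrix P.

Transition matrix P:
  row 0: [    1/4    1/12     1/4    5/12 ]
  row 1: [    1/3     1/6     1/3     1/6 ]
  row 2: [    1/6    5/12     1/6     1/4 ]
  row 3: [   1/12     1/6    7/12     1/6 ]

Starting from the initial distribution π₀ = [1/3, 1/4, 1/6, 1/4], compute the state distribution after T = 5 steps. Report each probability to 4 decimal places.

t=0: π = [0.3333, 0.2500, 0.1667, 0.2500]
t=1: π = [0.2153, 0.1806, 0.3403, 0.2639]
t=2: π = [0.1927, 0.2338, 0.3247, 0.2488]
t=3: π = [0.2010, 0.2318, 0.3254, 0.2419]
t=4: π = [0.2019, 0.2313, 0.3228, 0.2440]
t=5: π = [0.2017, 0.2306, 0.3237, 0.2440]

π = [0.2017, 0.2306, 0.3237, 0.2440]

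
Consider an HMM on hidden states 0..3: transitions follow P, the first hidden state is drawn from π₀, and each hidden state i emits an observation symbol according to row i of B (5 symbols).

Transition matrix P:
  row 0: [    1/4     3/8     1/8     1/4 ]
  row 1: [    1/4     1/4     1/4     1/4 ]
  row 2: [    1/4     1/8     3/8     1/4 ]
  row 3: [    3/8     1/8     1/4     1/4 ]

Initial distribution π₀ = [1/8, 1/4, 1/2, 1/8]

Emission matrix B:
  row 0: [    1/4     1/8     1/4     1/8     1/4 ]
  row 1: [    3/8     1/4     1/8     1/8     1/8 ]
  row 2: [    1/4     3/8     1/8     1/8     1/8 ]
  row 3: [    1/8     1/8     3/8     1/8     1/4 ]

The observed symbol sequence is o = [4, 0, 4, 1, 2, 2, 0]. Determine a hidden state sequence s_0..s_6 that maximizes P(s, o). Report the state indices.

path = [2, 2, 2, 2, 3, 0, 1]

t=0: δ = [3.125e-02, 3.125e-02, 6.250e-02, 3.125e-02]  (obs o_0=4)
t=1: δ = [3.906e-03, 4.395e-03, 5.859e-03, 1.953e-03]  ψ = [2, 0, 2, 2]  (obs o_1=0)
t=2: δ = [3.662e-04, 1.831e-04, 2.747e-04, 3.662e-04]  ψ = [2, 0, 2, 2]  (obs o_2=4)
t=3: δ = [1.717e-05, 3.433e-05, 3.862e-05, 1.144e-05]  ψ = [3, 0, 2, 0]  (obs o_3=1)
t=4: δ = [2.414e-06, 1.073e-06, 1.810e-06, 3.621e-06]  ψ = [2, 1, 2, 2]  (obs o_4=2)
t=5: δ = [3.395e-07, 1.132e-07, 1.132e-07, 3.395e-07]  ψ = [3, 0, 3, 3]  (obs o_5=2)
t=6: δ = [3.183e-08, 4.774e-08, 2.122e-08, 1.061e-08]  ψ = [3, 0, 3, 0]  (obs o_6=0)
backtrack: best end state = 1; path = [2, 2, 2, 2, 3, 0, 1]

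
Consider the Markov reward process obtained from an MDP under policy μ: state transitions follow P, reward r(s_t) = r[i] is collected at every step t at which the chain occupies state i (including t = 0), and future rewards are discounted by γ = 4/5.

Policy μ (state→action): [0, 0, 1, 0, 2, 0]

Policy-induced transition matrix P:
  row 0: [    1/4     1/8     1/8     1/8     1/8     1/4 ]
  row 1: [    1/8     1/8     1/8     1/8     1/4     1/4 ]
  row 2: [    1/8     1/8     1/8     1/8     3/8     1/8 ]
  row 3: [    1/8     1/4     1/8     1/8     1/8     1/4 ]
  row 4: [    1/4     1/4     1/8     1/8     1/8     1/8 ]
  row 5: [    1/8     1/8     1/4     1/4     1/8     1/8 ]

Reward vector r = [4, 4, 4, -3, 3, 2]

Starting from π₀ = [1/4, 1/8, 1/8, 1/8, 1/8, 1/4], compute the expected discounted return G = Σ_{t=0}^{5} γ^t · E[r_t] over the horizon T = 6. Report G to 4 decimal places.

t=0: π = [0.2500, 0.1250, 0.1250, 0.1250, 0.1250, 0.2500], E[r] = 2.5000, γ^t·E[r] = 2.500000, running G = 2.500000
t=1: π = [0.1719, 0.1563, 0.1563, 0.1563, 0.1719, 0.1875], E[r] = 2.3594, γ^t·E[r] = 1.887500, running G = 4.387500
t=2: π = [0.1680, 0.1660, 0.1484, 0.1484, 0.1836, 0.1855], E[r] = 2.4063, γ^t·E[r] = 1.540000, running G = 5.927500
t=3: π = [0.1689, 0.1665, 0.1482, 0.1482, 0.1829, 0.1853], E[r] = 2.4092, γ^t·E[r] = 1.233500, running G = 7.161000
t=4: π = [0.1690, 0.1664, 0.1482, 0.1482, 0.1829, 0.1855], E[r] = 2.4091, γ^t·E[r] = 0.986763, running G = 8.147763
t=5: π = [0.1690, 0.1664, 0.1482, 0.1482, 0.1828, 0.1854], E[r] = 2.4090, γ^t·E[r] = 0.789384, running G = 8.937146

G = 8.9371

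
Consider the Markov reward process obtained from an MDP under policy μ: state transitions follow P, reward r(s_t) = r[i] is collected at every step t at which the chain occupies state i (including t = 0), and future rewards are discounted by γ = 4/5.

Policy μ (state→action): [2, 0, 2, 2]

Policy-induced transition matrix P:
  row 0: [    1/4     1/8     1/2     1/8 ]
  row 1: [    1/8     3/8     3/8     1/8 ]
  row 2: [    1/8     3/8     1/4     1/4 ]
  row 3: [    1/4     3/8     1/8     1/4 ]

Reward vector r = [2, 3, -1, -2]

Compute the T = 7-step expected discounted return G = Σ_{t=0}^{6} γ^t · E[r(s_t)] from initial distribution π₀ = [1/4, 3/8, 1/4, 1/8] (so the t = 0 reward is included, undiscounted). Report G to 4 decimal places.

t=0: π = [0.2500, 0.3750, 0.2500, 0.1250], E[r] = 1.1250, γ^t·E[r] = 1.125000, running G = 1.125000
t=1: π = [0.1719, 0.3125, 0.3438, 0.1719], E[r] = 0.5938, γ^t·E[r] = 0.475000, running G = 1.600000
t=2: π = [0.1680, 0.3320, 0.3105, 0.1895], E[r] = 0.6426, γ^t·E[r] = 0.411250, running G = 2.011250
t=3: π = [0.1697, 0.3330, 0.3098, 0.1875], E[r] = 0.6536, γ^t·E[r] = 0.334625, running G = 2.345875
t=4: π = [0.1696, 0.3326, 0.3106, 0.1872], E[r] = 0.6521, γ^t·E[r] = 0.267100, running G = 2.612975
t=5: π = [0.1696, 0.3326, 0.3106, 0.1872], E[r] = 0.6519, γ^t·E[r] = 0.213626, running G = 2.826601
t=6: π = [0.1696, 0.3326, 0.3106, 0.1872], E[r] = 0.6520, γ^t·E[r] = 0.170913, running G = 2.997514

G = 2.9975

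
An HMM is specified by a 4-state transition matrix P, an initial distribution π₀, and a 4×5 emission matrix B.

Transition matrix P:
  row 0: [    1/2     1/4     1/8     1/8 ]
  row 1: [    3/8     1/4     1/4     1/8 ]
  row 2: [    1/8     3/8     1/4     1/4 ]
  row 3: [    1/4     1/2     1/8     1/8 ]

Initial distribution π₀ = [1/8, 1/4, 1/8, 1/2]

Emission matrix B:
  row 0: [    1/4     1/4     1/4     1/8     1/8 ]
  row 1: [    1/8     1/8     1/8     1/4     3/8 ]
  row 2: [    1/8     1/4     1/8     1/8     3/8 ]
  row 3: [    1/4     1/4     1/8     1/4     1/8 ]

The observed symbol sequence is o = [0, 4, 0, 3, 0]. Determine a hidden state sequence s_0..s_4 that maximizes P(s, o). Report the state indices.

path = [3, 1, 0, 0, 0]

t=0: δ = [3.125e-02, 3.125e-02, 1.562e-02, 1.250e-01]  (obs o_0=0)
t=1: δ = [3.906e-03, 2.344e-02, 5.859e-03, 1.953e-03]  ψ = [3, 3, 3, 3]  (obs o_1=4)
t=2: δ = [2.197e-03, 7.324e-04, 7.324e-04, 7.324e-04]  ψ = [1, 1, 1, 1]  (obs o_2=0)
t=3: δ = [1.373e-04, 1.373e-04, 3.433e-05, 6.866e-05]  ψ = [0, 0, 0, 0]  (obs o_3=3)
t=4: δ = [1.717e-05, 4.292e-06, 4.292e-06, 4.292e-06]  ψ = [0, 0, 1, 0]  (obs o_4=0)
backtrack: best end state = 0; path = [3, 1, 0, 0, 0]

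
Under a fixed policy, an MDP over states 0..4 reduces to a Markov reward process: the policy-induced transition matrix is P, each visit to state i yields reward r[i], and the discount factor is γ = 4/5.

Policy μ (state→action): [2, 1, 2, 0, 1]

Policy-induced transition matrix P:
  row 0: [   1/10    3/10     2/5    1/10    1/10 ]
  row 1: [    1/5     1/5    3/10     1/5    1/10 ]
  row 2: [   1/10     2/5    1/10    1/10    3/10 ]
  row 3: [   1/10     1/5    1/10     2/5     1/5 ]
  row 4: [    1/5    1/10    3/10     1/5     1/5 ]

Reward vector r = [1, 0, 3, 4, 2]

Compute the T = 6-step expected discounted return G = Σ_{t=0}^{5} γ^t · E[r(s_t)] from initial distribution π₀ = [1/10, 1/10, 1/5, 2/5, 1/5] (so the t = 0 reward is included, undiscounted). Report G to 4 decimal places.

t=0: π = [0.1000, 0.1000, 0.2000, 0.4000, 0.2000], E[r] = 2.7000, γ^t·E[r] = 2.700000, running G = 2.700000
t=1: π = [0.1300, 0.2300, 0.1900, 0.2500, 0.2000], E[r] = 2.1000, γ^t·E[r] = 1.680000, running G = 4.380000
t=2: π = [0.1430, 0.2310, 0.2250, 0.2180, 0.1830], E[r] = 2.0560, γ^t·E[r] = 1.315840, running G = 5.695840
t=3: π = [0.1414, 0.2410, 0.2257, 0.2068, 0.1851], E[r] = 2.0159, γ^t·E[r] = 1.032141, running G = 6.727981
t=4: π = [0.1426, 0.2408, 0.2276, 0.2047, 0.1843], E[r] = 2.0128, γ^t·E[r] = 0.824439, running G = 7.552420
t=5: π = [0.1425, 0.2414, 0.2278, 0.2039, 0.1844], E[r] = 2.0104, γ^t·E[r] = 0.658765, running G = 8.211185

G = 8.2112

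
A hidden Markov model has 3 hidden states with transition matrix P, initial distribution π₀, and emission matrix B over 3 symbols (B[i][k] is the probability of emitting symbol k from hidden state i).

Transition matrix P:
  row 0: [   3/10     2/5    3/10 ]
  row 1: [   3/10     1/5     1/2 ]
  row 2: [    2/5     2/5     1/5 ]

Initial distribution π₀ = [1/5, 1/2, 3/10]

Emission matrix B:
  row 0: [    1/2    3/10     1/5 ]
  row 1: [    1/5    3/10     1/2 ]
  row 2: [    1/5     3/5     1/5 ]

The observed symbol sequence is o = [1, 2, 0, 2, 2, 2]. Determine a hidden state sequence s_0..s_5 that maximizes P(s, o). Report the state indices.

t=0: δ = [6.000e-02, 1.500e-01, 1.800e-01]  (obs o_0=1)
t=1: δ = [1.440e-02, 3.600e-02, 1.500e-02]  ψ = [2, 2, 1]  (obs o_1=2)
t=2: δ = [5.400e-03, 1.440e-03, 3.600e-03]  ψ = [1, 1, 1]  (obs o_2=0)
t=3: δ = [3.240e-04, 1.080e-03, 3.240e-04]  ψ = [0, 0, 0]  (obs o_3=2)
t=4: δ = [6.480e-05, 1.080e-04, 1.080e-04]  ψ = [1, 1, 1]  (obs o_4=2)
t=5: δ = [8.640e-06, 2.160e-05, 1.080e-05]  ψ = [2, 2, 1]  (obs o_5=2)
backtrack: best end state = 1; path = [2, 1, 0, 1, 2, 1]

path = [2, 1, 0, 1, 2, 1]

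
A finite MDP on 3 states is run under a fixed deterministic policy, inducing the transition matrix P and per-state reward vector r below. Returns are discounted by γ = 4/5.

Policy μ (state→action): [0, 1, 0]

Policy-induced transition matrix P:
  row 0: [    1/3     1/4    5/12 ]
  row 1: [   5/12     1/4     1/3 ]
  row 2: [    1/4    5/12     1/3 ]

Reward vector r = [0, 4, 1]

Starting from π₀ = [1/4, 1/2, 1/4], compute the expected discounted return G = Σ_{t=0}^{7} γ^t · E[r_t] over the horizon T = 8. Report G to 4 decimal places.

t=0: π = [0.2500, 0.5000, 0.2500], E[r] = 2.2500, γ^t·E[r] = 2.250000, running G = 2.250000
t=1: π = [0.3542, 0.2917, 0.3542], E[r] = 1.5208, γ^t·E[r] = 1.216667, running G = 3.466667
t=2: π = [0.3281, 0.3090, 0.3628], E[r] = 1.5990, γ^t·E[r] = 1.023333, running G = 4.490000
t=3: π = [0.3288, 0.3105, 0.3607], E[r] = 1.6026, γ^t·E[r] = 0.820519, running G = 5.310519
t=4: π = [0.3291, 0.3101, 0.3607], E[r] = 1.6012, γ^t·E[r] = 0.655847, running G = 5.966365
t=5: π = [0.3291, 0.3101, 0.3608], E[r] = 1.6013, γ^t·E[r] = 0.524699, running G = 6.491064
t=6: π = [0.3291, 0.3101, 0.3608], E[r] = 1.6013, γ^t·E[r] = 0.419763, running G = 6.910827
t=7: π = [0.3291, 0.3101, 0.3608], E[r] = 1.6013, γ^t·E[r] = 0.335810, running G = 7.246637

G = 7.2466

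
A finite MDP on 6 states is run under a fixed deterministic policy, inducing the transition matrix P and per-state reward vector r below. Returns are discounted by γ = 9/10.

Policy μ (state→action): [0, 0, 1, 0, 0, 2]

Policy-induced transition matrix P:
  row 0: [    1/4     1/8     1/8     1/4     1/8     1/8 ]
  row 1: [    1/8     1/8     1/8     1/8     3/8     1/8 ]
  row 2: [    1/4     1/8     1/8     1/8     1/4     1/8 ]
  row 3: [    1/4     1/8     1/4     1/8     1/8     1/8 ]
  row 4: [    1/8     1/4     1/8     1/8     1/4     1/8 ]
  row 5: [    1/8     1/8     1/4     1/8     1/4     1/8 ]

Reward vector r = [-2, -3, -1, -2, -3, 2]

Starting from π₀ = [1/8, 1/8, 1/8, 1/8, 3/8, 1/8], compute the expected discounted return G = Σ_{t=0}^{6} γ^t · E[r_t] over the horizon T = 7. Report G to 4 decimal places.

G = -9.1675

t=0: π = [0.1250, 0.1250, 0.1250, 0.1250, 0.3750, 0.1250], E[r] = -1.8750, γ^t·E[r] = -1.875000, running G = -1.875000
t=1: π = [0.1719, 0.1719, 0.1563, 0.1406, 0.2344, 0.1250], E[r] = -1.7500, γ^t·E[r] = -1.575000, running G = -3.450000
t=2: π = [0.1836, 0.1543, 0.1582, 0.1465, 0.2324, 0.1250], E[r] = -1.7285, γ^t·E[r] = -1.400098, running G = -4.850098
t=3: π = [0.1860, 0.1541, 0.1589, 0.1479, 0.2280, 0.1250], E[r] = -1.7231, γ^t·E[r] = -1.256172, running G = -6.106270
t=4: π = [0.1866, 0.1535, 0.1591, 0.1483, 0.2275, 0.1250], E[r] = -1.7219, γ^t·E[r] = -1.129734, running G = -7.236004
t=5: π = [0.1867, 0.1534, 0.1592, 0.1483, 0.2273, 0.1250], E[r] = -1.7216, γ^t·E[r] = -1.016594, running G = -8.252598
t=6: π = [0.1868, 0.1534, 0.1592, 0.1483, 0.2273, 0.1250], E[r] = -1.7215, γ^t·E[r] = -0.914900, running G = -9.167498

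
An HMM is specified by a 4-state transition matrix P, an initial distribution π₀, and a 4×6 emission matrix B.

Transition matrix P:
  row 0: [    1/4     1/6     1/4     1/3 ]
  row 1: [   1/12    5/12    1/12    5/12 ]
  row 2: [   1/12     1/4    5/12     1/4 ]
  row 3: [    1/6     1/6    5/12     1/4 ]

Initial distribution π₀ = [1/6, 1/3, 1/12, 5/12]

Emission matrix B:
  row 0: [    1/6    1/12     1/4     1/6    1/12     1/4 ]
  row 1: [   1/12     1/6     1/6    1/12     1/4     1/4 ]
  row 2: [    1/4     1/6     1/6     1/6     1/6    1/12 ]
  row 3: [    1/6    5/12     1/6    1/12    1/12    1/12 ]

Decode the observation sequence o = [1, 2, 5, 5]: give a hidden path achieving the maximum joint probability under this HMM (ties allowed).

t=0: δ = [1.389e-02, 5.556e-02, 1.389e-02, 1.736e-01]  (obs o_0=1)
t=1: δ = [7.234e-03, 4.823e-03, 1.206e-02, 7.234e-03]  ψ = [3, 3, 3, 3]  (obs o_1=2)
t=2: δ = [4.521e-04, 7.535e-04, 4.186e-04, 2.512e-04]  ψ = [0, 2, 2, 2]  (obs o_2=5)
t=3: δ = [2.826e-05, 7.849e-05, 1.454e-05, 2.616e-05]  ψ = [0, 1, 2, 1]  (obs o_3=5)
backtrack: best end state = 1; path = [3, 2, 1, 1]

path = [3, 2, 1, 1]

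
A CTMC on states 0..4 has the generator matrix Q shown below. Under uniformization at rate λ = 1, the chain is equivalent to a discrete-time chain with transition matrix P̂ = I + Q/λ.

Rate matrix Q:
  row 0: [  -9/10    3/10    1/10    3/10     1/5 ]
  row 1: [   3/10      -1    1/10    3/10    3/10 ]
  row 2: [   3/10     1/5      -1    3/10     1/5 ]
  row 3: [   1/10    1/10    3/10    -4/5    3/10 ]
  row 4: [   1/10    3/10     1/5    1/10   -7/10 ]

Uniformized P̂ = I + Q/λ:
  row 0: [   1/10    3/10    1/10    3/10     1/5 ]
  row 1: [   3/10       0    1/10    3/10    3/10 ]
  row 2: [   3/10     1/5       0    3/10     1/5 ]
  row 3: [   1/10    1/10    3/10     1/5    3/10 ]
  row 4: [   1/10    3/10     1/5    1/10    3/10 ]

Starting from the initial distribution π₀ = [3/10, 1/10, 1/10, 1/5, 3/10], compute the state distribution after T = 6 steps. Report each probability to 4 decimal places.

π = [0.1681, 0.1842, 0.1560, 0.2241, 0.2676]

t=0: π = [0.3000, 0.1000, 0.1000, 0.2000, 0.3000]
t=1: π = [0.1400, 0.2200, 0.1600, 0.2200, 0.2600]
t=2: π = [0.1760, 0.1740, 0.1540, 0.2260, 0.2700]
t=3: π = [0.1656, 0.1872, 0.1568, 0.2234, 0.2670]
t=4: π = [0.1688, 0.1835, 0.1557, 0.2243, 0.2678]
t=5: π = [0.1678, 0.1845, 0.1561, 0.2240, 0.2676]
t=6: π = [0.1681, 0.1842, 0.1560, 0.2241, 0.2676]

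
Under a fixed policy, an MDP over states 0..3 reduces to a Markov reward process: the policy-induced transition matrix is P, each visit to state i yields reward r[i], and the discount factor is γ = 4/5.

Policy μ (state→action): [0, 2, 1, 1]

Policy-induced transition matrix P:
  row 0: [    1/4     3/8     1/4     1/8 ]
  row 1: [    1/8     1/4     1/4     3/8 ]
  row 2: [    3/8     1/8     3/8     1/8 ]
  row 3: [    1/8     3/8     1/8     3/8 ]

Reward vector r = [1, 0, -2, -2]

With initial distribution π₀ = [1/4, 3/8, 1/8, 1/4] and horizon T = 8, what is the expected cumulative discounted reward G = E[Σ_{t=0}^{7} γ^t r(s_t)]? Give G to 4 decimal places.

G = -3.0835

t=0: π = [0.2500, 0.3750, 0.1250, 0.2500], E[r] = -0.5000, γ^t·E[r] = -0.500000, running G = -0.500000
t=1: π = [0.1875, 0.2969, 0.2344, 0.2813], E[r] = -0.8438, γ^t·E[r] = -0.675000, running G = -1.175000
t=2: π = [0.2070, 0.2793, 0.2441, 0.2695], E[r] = -0.8203, γ^t·E[r] = -0.525000, running G = -1.700000
t=3: π = [0.2119, 0.2791, 0.2468, 0.2622], E[r] = -0.8062, γ^t·E[r] = -0.412750, running G = -2.112750
t=4: π = [0.2132, 0.2784, 0.2481, 0.2603], E[r] = -0.8036, γ^t·E[r] = -0.329150, running G = -2.441900
t=5: π = [0.2137, 0.2782, 0.2485, 0.2597], E[r] = -0.8026, γ^t·E[r] = -0.263008, running G = -2.704908
t=6: π = [0.2138, 0.2781, 0.2486, 0.2595], E[r] = -0.8023, γ^t·E[r] = -0.210319, running G = -2.915226
t=7: π = [0.2139, 0.2781, 0.2486, 0.2594], E[r] = -0.8022, γ^t·E[r] = -0.168232, running G = -3.083458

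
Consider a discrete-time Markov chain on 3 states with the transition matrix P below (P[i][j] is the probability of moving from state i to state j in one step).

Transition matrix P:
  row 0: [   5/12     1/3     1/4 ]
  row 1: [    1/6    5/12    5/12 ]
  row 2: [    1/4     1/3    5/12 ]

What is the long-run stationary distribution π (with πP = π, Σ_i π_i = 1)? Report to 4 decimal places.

π = [0.2636, 0.3636, 0.3727]

Balance equations π_j = Σ_i π_i·P[i][j]:
  π_0 = 5/12·π_0 + 1/6·π_1 + 1/4·π_2
  π_1 = 1/3·π_0 + 5/12·π_1 + 1/3·π_2
  normalize: π_0 + π_1 + π_2 = 1
Solving the linear system gives exactly π = [29/110, 4/11, 41/110].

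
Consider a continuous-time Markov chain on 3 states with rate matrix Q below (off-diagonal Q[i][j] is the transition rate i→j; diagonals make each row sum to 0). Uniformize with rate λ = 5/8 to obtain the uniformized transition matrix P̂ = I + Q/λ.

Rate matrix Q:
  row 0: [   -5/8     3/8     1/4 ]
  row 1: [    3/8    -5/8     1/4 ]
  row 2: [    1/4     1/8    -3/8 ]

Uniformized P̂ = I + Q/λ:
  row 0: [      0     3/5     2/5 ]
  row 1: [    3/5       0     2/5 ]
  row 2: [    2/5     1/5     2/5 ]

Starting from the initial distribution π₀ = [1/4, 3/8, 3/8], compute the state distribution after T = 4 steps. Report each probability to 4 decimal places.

π = [0.3142, 0.2858, 0.4000]

t=0: π = [0.2500, 0.3750, 0.3750]
t=1: π = [0.3750, 0.2250, 0.4000]
t=2: π = [0.2950, 0.3050, 0.4000]
t=3: π = [0.3430, 0.2570, 0.4000]
t=4: π = [0.3142, 0.2858, 0.4000]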